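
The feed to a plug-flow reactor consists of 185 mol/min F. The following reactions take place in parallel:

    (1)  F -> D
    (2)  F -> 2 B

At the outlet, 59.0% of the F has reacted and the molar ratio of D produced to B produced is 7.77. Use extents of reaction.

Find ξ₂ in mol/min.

ξ₂ = 6.6 mol/min

Conversion of F: F consumed = 0.59 × 185 = 109.1 mol/min = 1ξ₁ + 1ξ₂.
Selectivity: 1ξ₁ / (2ξ₂) = 7.77 → ξ₁ = 15.54 ξ₂.
Substitute: (1·15.54 + 1) ξ₂ = 109.1 → ξ₂ = 6.599 mol/min, ξ₁ = 102.6 mol/min.
Outlet amounts (n = n₀ + Σ ν·ξ):
  F: 185 − 1(102.6) − 1(6.599) = 75.85
  D: 0 + 1(102.6) = 102.6
  B: 0 + 2(6.599) = 13.2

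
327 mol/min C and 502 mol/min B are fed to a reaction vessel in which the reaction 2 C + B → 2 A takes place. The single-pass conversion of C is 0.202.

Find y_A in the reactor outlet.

0.083

C reacted = 0.202 × 327 = 66.05 mol/min; ν_C = −2, so ξ = 66.05/2 = 33.03 mol/min.
Outlet amounts (n = n₀ + ν ξ):
  C: 327 − 2(33.03) = 260.9
  B: 502 − 1(33.03) = 469
  A: 0 + 2(33.03) = 66.05
Total out = 796 mol/min; y_A = 66.05 / 796 = 0.08299.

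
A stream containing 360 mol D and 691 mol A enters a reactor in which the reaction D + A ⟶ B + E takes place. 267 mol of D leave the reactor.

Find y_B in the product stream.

For D: n = n₀ − 1ξ → 267 = 360 − 1ξ, giving ξ = 93 mol.
Outlet amounts (n = n₀ + ν ξ):
  D: 360 − 1(93) = 267
  A: 691 − 1(93) = 598
  B: 0 + 1(93) = 93
  E: 0 + 1(93) = 93
Total out = 1051 mol; y_B = 93 / 1051 = 0.08849.

0.0885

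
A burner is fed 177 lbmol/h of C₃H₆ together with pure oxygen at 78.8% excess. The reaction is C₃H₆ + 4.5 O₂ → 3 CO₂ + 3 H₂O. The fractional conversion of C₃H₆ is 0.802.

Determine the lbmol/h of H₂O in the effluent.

Stoichiometric O₂ = 4.5 × 177 = 796.5 lbmol/h; O₂ fed = 796.5 × 1.788 = 1424 lbmol/h.
Fuel reacted = 0.802 × 177 → ξ = 142 lbmol/h.
Outlet (n = n₀ + ν ξ):
  C₃H₆: 177 − 1(142) = 35.05
  O₂: 1424 − 4.5(142) = 785.3
  CO₂: 0 + 3(142) = 425.9
  H₂O: 0 + 3(142) = 425.9

426 lbmol/h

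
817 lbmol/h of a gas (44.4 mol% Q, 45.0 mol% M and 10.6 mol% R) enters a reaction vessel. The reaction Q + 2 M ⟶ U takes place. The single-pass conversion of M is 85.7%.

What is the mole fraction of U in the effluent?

0.314

M reacted = 0.857 × 367.6 = 315.1 lbmol/h; ν_M = −2, so ξ = 315.1/2 = 157.5 lbmol/h.
Outlet amounts (n = n₀ + ν ξ):
  Q: 362.7 − 1(157.5) = 205.2
  M: 367.6 − 2(157.5) = 52.57
  U: 0 + 1(157.5) = 157.5
  R: 86.6 (inert)
Total out = 501.9 lbmol/h; y_U = 157.5 / 501.9 = 0.3139.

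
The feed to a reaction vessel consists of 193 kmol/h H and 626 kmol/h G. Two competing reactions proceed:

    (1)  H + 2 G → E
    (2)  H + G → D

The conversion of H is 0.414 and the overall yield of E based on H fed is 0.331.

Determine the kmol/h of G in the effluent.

Yield of E: 1ξ₁ / 193 = 0.331 → ξ₁ = 63.88 kmol/h.
Conversion of H: 1ξ₁ + 1ξ₂ = 0.414 × 193 = 79.9 → ξ₂ = 16.02 kmol/h.
Outlet amounts (n = n₀ + Σ ν·ξ):
  H: 193 − 1(63.88) − 1(16.02) = 113.1
  G: 626 − 2(63.88) − 1(16.02) = 482.2
  E: 0 + 1(63.88) = 63.88
  D: 0 + 1(16.02) = 16.02

482 kmol/h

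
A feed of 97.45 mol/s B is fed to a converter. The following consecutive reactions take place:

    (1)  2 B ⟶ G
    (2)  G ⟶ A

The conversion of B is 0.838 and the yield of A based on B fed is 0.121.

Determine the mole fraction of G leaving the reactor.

Conversion of B: B consumed = 2ξ₁ = 0.838 × 97.45 → ξ₁ = 40.83 mol/s.
Yield of A: 1ξ₂ / 97.45 = 0.121 → ξ₂ = 11.79 mol/s.
Outlet amounts (n = n₀ + Σ ν·ξ):
  B: 97.45 − 2(40.83) = 15.79
  G: 0 + 1(40.83) − 1(11.79) = 29.04
  A: 0 + 1(11.79) = 11.79
Total out = 56.62 mol/s; y_G = 29.04 / 56.62 = 0.5129.

0.513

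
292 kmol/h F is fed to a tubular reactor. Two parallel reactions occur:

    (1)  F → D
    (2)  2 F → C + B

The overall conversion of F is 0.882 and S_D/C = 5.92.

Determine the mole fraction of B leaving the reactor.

0.111

Conversion of F: F consumed = 0.882 × 292 = 257.5 kmol/h = 1ξ₁ + 2ξ₂.
Selectivity: 1ξ₁ / (1ξ₂) = 5.92 → ξ₁ = 5.92 ξ₂.
Substitute: (1·5.92 + 2) ξ₂ = 257.5 → ξ₂ = 32.52 kmol/h, ξ₁ = 192.5 kmol/h.
Outlet amounts (n = n₀ + Σ ν·ξ):
  F: 292 − 1(192.5) − 2(32.52) = 34.46
  D: 0 + 1(192.5) = 192.5
  C: 0 + 1(32.52) = 32.52
  B: 0 + 1(32.52) = 32.52
Total out = 292 kmol/h; y_B = 32.52 / 292 = 0.1114.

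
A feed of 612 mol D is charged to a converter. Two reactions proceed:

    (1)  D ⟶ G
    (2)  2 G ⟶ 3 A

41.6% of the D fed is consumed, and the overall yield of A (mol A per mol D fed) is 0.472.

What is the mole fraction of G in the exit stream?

0.0876

Conversion of D: D consumed = 1ξ₁ = 0.416 × 612 → ξ₁ = 254.6 mol.
Yield of A: 3ξ₂ / 612 = 0.472 → ξ₂ = 96.29 mol.
Outlet amounts (n = n₀ + Σ ν·ξ):
  D: 612 − 1(254.6) = 357.4
  G: 0 + 1(254.6) − 2(96.29) = 62.02
  A: 0 + 3(96.29) = 288.9
Total out = 708.3 mol; y_G = 62.02 / 708.3 = 0.08756.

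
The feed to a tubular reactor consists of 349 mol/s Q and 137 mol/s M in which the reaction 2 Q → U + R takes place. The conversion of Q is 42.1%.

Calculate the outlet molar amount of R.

Q reacted = 0.421 × 349 = 146.9 mol/s; ν_Q = −2, so ξ = 146.9/2 = 73.46 mol/s.
Outlet amounts (n = n₀ + ν ξ):
  Q: 349 − 2(73.46) = 202.1
  U: 0 + 1(73.46) = 73.46
  R: 0 + 1(73.46) = 73.46
  M: 137 (inert)

73.5 mol/s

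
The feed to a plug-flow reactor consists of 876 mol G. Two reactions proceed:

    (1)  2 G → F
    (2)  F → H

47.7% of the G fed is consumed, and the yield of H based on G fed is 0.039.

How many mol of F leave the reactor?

Conversion of G: G consumed = 2ξ₁ = 0.477 × 876 → ξ₁ = 208.9 mol.
Yield of H: 1ξ₂ / 876 = 0.039 → ξ₂ = 34.16 mol.
Outlet amounts (n = n₀ + Σ ν·ξ):
  G: 876 − 2(208.9) = 458.1
  F: 0 + 1(208.9) − 1(34.16) = 174.8
  H: 0 + 1(34.16) = 34.16

175 mol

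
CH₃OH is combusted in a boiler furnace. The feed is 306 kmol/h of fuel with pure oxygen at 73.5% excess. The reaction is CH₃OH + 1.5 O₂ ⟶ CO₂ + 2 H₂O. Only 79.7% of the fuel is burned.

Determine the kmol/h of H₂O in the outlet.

488 kmol/h

Stoichiometric O₂ = 1.5 × 306 = 459 kmol/h; O₂ fed = 459 × 1.735 = 796.4 kmol/h.
Fuel reacted = 0.797 × 306 → ξ = 243.9 kmol/h.
Outlet (n = n₀ + ν ξ):
  CH₃OH: 306 − 1(243.9) = 62.12
  O₂: 796.4 − 1.5(243.9) = 430.5
  CO₂: 0 + 1(243.9) = 243.9
  H₂O: 0 + 2(243.9) = 487.8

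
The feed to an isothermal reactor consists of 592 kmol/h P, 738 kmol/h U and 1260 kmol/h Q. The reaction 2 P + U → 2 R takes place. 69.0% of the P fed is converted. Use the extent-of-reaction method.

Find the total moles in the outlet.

P reacted = 0.69 × 592 = 408.5 kmol/h; ν_P = −2, so ξ = 408.5/2 = 204.2 kmol/h.
Outlet amounts (n = n₀ + ν ξ):
  P: 592 − 2(204.2) = 183.5
  U: 738 − 1(204.2) = 533.8
  R: 0 + 2(204.2) = 408.5
  Q: 1260 (inert)
Total out = 183.5 + 533.8 + 408.5 + 1260 = 2386 kmol/h.

2390 kmol/h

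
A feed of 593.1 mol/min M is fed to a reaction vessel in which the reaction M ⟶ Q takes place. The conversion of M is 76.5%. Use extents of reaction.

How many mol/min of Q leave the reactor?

M reacted = 0.765 × 593.1 = 453.7 mol/min; ν_M = −1, so ξ = 453.7/1 = 453.7 mol/min.
Outlet amounts (n = n₀ + ν ξ):
  M: 593.1 − 1(453.7) = 139.4
  Q: 0 + 1(453.7) = 453.7

454 mol/min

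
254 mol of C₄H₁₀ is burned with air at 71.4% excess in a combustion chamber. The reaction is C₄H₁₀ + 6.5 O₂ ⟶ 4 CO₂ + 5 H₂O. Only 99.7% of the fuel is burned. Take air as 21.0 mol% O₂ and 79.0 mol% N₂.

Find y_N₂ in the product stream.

0.755

Stoichiometric O₂ = 6.5 × 254 = 1651 mol; O₂ fed = 1651 × 1.714 = 2830 mol.
N₂ fed = 2830 × 79/21 = 10650 mol.
Fuel reacted = 0.997 × 254 → ξ = 253.2 mol.
Outlet (n = n₀ + ν ξ):
  C₄H₁₀: 254 − 1(253.2) = 0.762
  O₂: 2830 − 6.5(253.2) = 1184
  N₂: 10650 (inert)
  CO₂: 0 + 4(253.2) = 1013
  H₂O: 0 + 5(253.2) = 1266
Total out = 14110 mol; y_N₂ = 10650 / 14110 = 0.7545.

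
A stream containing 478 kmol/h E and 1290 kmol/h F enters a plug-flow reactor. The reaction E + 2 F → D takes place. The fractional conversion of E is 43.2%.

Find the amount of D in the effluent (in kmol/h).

206 kmol/h

E reacted = 0.432 × 478 = 206.5 kmol/h; ν_E = −1, so ξ = 206.5/1 = 206.5 kmol/h.
Outlet amounts (n = n₀ + ν ξ):
  E: 478 − 1(206.5) = 271.5
  F: 1290 − 2(206.5) = 877
  D: 0 + 1(206.5) = 206.5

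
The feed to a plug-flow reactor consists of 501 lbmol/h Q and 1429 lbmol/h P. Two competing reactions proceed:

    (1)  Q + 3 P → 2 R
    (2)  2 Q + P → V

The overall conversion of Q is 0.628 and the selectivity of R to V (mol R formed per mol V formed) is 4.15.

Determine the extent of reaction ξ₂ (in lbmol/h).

Conversion of Q: Q consumed = 0.628 × 501 = 314.6 lbmol/h = 1ξ₁ + 2ξ₂.
Selectivity: 2ξ₁ / (1ξ₂) = 4.15 → ξ₁ = 2.075 ξ₂.
Substitute: (1·2.075 + 2) ξ₂ = 314.6 → ξ₂ = 77.21 lbmol/h, ξ₁ = 160.2 lbmol/h.
Outlet amounts (n = n₀ + Σ ν·ξ):
  Q: 501 − 1(160.2) − 2(77.21) = 186.4
  P: 1429 − 3(160.2) − 1(77.21) = 871.2
  R: 0 + 2(160.2) = 320.4
  V: 0 + 1(77.21) = 77.21

ξ₂ = 77.2 lbmol/h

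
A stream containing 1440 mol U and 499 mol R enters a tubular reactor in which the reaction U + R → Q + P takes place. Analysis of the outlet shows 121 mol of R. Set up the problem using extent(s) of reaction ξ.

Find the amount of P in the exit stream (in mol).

378 mol

For R: n = n₀ − 1ξ → 121 = 499 − 1ξ, giving ξ = 378 mol.
Outlet amounts (n = n₀ + ν ξ):
  U: 1440 − 1(378) = 1062
  R: 499 − 1(378) = 121
  Q: 0 + 1(378) = 378
  P: 0 + 1(378) = 378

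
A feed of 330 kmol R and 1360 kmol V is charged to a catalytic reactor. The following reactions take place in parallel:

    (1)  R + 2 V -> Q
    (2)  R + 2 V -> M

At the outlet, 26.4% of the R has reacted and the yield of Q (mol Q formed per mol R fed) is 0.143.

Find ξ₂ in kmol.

Yield of Q: 1ξ₁ / 330 = 0.143 → ξ₁ = 47.19 kmol.
Conversion of R: 1ξ₁ + 1ξ₂ = 0.264 × 330 = 87.12 → ξ₂ = 39.93 kmol.
Outlet amounts (n = n₀ + Σ ν·ξ):
  R: 330 − 1(47.19) − 1(39.93) = 242.9
  V: 1360 − 2(47.19) − 2(39.93) = 1186
  Q: 0 + 1(47.19) = 47.19
  M: 0 + 1(39.93) = 39.93

ξ₂ = 39.9 kmol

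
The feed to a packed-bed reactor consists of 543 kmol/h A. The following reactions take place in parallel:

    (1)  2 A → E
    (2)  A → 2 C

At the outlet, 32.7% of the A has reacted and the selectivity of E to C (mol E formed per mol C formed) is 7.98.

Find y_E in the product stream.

0.186

Conversion of A: A consumed = 0.327 × 543 = 177.6 kmol/h = 2ξ₁ + 1ξ₂.
Selectivity: 1ξ₁ / (2ξ₂) = 7.98 → ξ₁ = 15.96 ξ₂.
Substitute: (2·15.96 + 1) ξ₂ = 177.6 → ξ₂ = 5.394 kmol/h, ξ₁ = 86.08 kmol/h.
Outlet amounts (n = n₀ + Σ ν·ξ):
  A: 543 − 2(86.08) − 1(5.394) = 365.4
  E: 0 + 1(86.08) = 86.08
  C: 0 + 2(5.394) = 10.79
Total out = 462.3 kmol/h; y_E = 86.08 / 462.3 = 0.1862.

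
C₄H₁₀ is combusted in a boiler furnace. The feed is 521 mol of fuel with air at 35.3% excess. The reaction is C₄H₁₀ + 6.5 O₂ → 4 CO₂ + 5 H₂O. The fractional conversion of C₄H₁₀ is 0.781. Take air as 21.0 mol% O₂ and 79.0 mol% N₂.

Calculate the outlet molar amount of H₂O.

Stoichiometric O₂ = 6.5 × 521 = 3386 mol; O₂ fed = 3386 × 1.353 = 4582 mol.
N₂ fed = 4582 × 79/21 = 17240 mol.
Fuel reacted = 0.781 × 521 → ξ = 406.9 mol.
Outlet (n = n₀ + ν ξ):
  C₄H₁₀: 521 − 1(406.9) = 114.1
  O₂: 4582 − 6.5(406.9) = 1937
  N₂: 17240 (inert)
  CO₂: 0 + 4(406.9) = 1628
  H₂O: 0 + 5(406.9) = 2035

2030 mol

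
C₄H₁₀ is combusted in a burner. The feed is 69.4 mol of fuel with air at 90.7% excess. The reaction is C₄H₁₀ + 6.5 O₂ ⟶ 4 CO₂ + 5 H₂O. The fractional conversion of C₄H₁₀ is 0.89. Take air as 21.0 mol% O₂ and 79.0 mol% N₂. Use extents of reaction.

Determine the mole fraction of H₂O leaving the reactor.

Stoichiometric O₂ = 6.5 × 69.4 = 451.1 mol; O₂ fed = 451.1 × 1.907 = 860.2 mol.
N₂ fed = 860.2 × 79/21 = 3236 mol.
Fuel reacted = 0.89 × 69.4 → ξ = 61.77 mol.
Outlet (n = n₀ + ν ξ):
  C₄H₁₀: 69.4 − 1(61.77) = 7.634
  O₂: 860.2 − 6.5(61.77) = 458.8
  N₂: 3236 (inert)
  CO₂: 0 + 4(61.77) = 247.1
  H₂O: 0 + 5(61.77) = 308.8
Total out = 4258 mol; y_H₂O = 308.8 / 4258 = 0.07252.

0.0725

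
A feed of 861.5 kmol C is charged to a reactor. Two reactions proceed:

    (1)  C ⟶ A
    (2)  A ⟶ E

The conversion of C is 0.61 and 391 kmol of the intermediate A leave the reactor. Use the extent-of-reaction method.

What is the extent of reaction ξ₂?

Conversion of C: C consumed = 1ξ₁ = 0.61 × 861.5 → ξ₁ = 525.5 kmol.
A balance: n_A = 0 + 1ξ₁ − 1ξ₂ = 391 → ξ₂ = (1·525.5 − 391)/1 = 134.5 kmol.
Outlet amounts (n = n₀ + Σ ν·ξ):
  C: 861.5 − 1(525.5) = 336
  A: 0 + 1(525.5) − 1(134.5) = 391
  E: 0 + 1(134.5) = 134.5

ξ₂ = 135 kmol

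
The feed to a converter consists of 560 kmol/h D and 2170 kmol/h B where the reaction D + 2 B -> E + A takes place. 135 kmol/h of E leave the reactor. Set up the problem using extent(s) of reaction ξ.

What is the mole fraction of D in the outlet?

For E: n = n₀ + 1ξ → 135 = 0 + 1ξ, giving ξ = 135 kmol/h.
Outlet amounts (n = n₀ + ν ξ):
  D: 560 − 1(135) = 425
  B: 2170 − 2(135) = 1900
  E: 0 + 1(135) = 135
  A: 0 + 1(135) = 135
Total out = 2595 kmol/h; y_D = 425 / 2595 = 0.1638.

0.164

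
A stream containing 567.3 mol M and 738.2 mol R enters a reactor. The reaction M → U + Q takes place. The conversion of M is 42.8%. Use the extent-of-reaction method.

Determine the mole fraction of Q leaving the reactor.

M reacted = 0.428 × 567.3 = 242.8 mol; ν_M = −1, so ξ = 242.8/1 = 242.8 mol.
Outlet amounts (n = n₀ + ν ξ):
  M: 567.3 − 1(242.8) = 324.5
  U: 0 + 1(242.8) = 242.8
  Q: 0 + 1(242.8) = 242.8
  R: 738.2 (inert)
Total out = 1548 mol; y_Q = 242.8 / 1548 = 0.1568.

0.157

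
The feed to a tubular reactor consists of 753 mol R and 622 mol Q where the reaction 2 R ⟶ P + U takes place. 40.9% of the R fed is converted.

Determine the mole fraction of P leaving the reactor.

0.112

R reacted = 0.409 × 753 = 308 mol; ν_R = −2, so ξ = 308/2 = 154 mol.
Outlet amounts (n = n₀ + ν ξ):
  R: 753 − 2(154) = 445
  P: 0 + 1(154) = 154
  U: 0 + 1(154) = 154
  Q: 622 (inert)
Total out = 1375 mol; y_P = 154 / 1375 = 0.112.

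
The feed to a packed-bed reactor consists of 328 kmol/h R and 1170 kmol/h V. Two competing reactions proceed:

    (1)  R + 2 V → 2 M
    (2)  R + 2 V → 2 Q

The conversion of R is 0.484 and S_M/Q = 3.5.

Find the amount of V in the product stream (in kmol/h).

Conversion of R: R consumed = 0.484 × 328 = 158.8 kmol/h = 1ξ₁ + 1ξ₂.
Selectivity: 2ξ₁ / (2ξ₂) = 3.5 → ξ₁ = 3.5 ξ₂.
Substitute: (1·3.5 + 1) ξ₂ = 158.8 → ξ₂ = 35.28 kmol/h, ξ₁ = 123.5 kmol/h.
Outlet amounts (n = n₀ + Σ ν·ξ):
  R: 328 − 1(123.5) − 1(35.28) = 169.2
  V: 1170 − 2(123.5) − 2(35.28) = 852.5
  M: 0 + 2(123.5) = 246.9
  Q: 0 + 2(35.28) = 70.56

852 kmol/h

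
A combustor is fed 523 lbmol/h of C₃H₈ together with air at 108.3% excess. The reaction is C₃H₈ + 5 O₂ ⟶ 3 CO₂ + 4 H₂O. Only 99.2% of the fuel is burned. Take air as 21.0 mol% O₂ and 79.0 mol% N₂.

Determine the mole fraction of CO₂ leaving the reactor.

Stoichiometric O₂ = 5 × 523 = 2615 lbmol/h; O₂ fed = 2615 × 2.083 = 5447 lbmol/h.
N₂ fed = 5447 × 79/21 = 20490 lbmol/h.
Fuel reacted = 0.992 × 523 → ξ = 518.8 lbmol/h.
Outlet (n = n₀ + ν ξ):
  C₃H₈: 523 − 1(518.8) = 4.184
  O₂: 5447 − 5(518.8) = 2853
  N₂: 20490 (inert)
  CO₂: 0 + 3(518.8) = 1556
  H₂O: 0 + 4(518.8) = 2075
Total out = 26980 lbmol/h; y_CO₂ = 1556 / 26980 = 0.05769.

0.0577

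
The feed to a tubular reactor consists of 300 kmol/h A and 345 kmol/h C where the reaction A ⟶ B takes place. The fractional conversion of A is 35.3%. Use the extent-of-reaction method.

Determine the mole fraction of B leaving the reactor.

0.164

A reacted = 0.353 × 300 = 105.9 kmol/h; ν_A = −1, so ξ = 105.9/1 = 105.9 kmol/h.
Outlet amounts (n = n₀ + ν ξ):
  A: 300 − 1(105.9) = 194.1
  B: 0 + 1(105.9) = 105.9
  C: 345 (inert)
Total out = 645 kmol/h; y_B = 105.9 / 645 = 0.1642.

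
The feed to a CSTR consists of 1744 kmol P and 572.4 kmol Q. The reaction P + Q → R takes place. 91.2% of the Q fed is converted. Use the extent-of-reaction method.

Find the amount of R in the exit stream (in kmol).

Q reacted = 0.912 × 572.4 = 522 kmol; ν_Q = −1, so ξ = 522/1 = 522 kmol.
Outlet amounts (n = n₀ + ν ξ):
  P: 1744 − 1(522) = 1222
  Q: 572.4 − 1(522) = 50.37
  R: 0 + 1(522) = 522

522 kmol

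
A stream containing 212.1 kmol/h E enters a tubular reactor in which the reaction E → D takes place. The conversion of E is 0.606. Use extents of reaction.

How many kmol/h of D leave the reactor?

E reacted = 0.606 × 212.1 = 128.5 kmol/h; ν_E = −1, so ξ = 128.5/1 = 128.5 kmol/h.
Outlet amounts (n = n₀ + ν ξ):
  E: 212.1 − 1(128.5) = 83.57
  D: 0 + 1(128.5) = 128.5

129 kmol/h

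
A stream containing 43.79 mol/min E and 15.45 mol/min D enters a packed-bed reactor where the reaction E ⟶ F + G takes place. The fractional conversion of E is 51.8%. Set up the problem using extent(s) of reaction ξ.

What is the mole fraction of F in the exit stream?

0.277

E reacted = 0.518 × 43.79 = 22.68 mol/min; ν_E = −1, so ξ = 22.68/1 = 22.68 mol/min.
Outlet amounts (n = n₀ + ν ξ):
  E: 43.79 − 1(22.68) = 21.11
  F: 0 + 1(22.68) = 22.68
  G: 0 + 1(22.68) = 22.68
  D: 15.45 (inert)
Total out = 81.92 mol/min; y_F = 22.68 / 81.92 = 0.2769.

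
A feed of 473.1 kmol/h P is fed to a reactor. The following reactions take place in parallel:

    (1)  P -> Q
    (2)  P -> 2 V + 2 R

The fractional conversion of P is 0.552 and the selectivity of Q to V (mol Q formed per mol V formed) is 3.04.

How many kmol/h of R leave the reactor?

73.8 kmol/h

Conversion of P: P consumed = 0.552 × 473.1 = 261.2 kmol/h = 1ξ₁ + 1ξ₂.
Selectivity: 1ξ₁ / (2ξ₂) = 3.04 → ξ₁ = 6.08 ξ₂.
Substitute: (1·6.08 + 1) ξ₂ = 261.2 → ξ₂ = 36.89 kmol/h, ξ₁ = 224.3 kmol/h.
Outlet amounts (n = n₀ + Σ ν·ξ):
  P: 473.1 − 1(224.3) − 1(36.89) = 211.9
  Q: 0 + 1(224.3) = 224.3
  V: 0 + 2(36.89) = 73.77
  R: 0 + 2(36.89) = 73.77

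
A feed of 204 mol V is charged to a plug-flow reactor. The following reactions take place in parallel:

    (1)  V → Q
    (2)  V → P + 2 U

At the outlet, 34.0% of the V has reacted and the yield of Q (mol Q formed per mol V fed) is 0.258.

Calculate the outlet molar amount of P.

16.7 mol

Yield of Q: 1ξ₁ / 204 = 0.258 → ξ₁ = 52.63 mol.
Conversion of V: 1ξ₁ + 1ξ₂ = 0.34 × 204 = 69.36 → ξ₂ = 16.73 mol.
Outlet amounts (n = n₀ + Σ ν·ξ):
  V: 204 − 1(52.63) − 1(16.73) = 134.6
  Q: 0 + 1(52.63) = 52.63
  P: 0 + 1(16.73) = 16.73
  U: 0 + 2(16.73) = 33.46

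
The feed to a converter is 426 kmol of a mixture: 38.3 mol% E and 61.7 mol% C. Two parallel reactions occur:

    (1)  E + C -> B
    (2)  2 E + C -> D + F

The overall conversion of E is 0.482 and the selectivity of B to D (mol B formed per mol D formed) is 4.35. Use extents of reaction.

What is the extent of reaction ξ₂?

Conversion of E: E consumed = 0.482 × 163.2 = 78.64 kmol = 1ξ₁ + 2ξ₂.
Selectivity: 1ξ₁ / (1ξ₂) = 4.35 → ξ₁ = 4.35 ξ₂.
Substitute: (1·4.35 + 2) ξ₂ = 78.64 → ξ₂ = 12.38 kmol, ξ₁ = 53.87 kmol.
Outlet amounts (n = n₀ + Σ ν·ξ):
  E: 163.2 − 1(53.87) − 2(12.38) = 84.52
  C: 262.8 − 1(53.87) − 1(12.38) = 196.6
  B: 0 + 1(53.87) = 53.87
  D: 0 + 1(12.38) = 12.38
  F: 0 + 1(12.38) = 12.38

ξ₂ = 12.4 kmol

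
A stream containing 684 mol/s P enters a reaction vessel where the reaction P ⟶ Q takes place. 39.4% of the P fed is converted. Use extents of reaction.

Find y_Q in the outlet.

P reacted = 0.394 × 684 = 269.5 mol/s; ν_P = −1, so ξ = 269.5/1 = 269.5 mol/s.
Outlet amounts (n = n₀ + ν ξ):
  P: 684 − 1(269.5) = 414.5
  Q: 0 + 1(269.5) = 269.5
Total out = 684 mol/s; y_Q = 269.5 / 684 = 0.394.

0.394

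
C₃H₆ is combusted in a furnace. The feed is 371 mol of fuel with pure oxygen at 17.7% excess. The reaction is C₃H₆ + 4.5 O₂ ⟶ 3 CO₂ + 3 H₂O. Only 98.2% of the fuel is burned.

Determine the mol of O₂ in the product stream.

Stoichiometric O₂ = 4.5 × 371 = 1670 mol; O₂ fed = 1670 × 1.177 = 1965 mol.
Fuel reacted = 0.982 × 371 → ξ = 364.3 mol.
Outlet (n = n₀ + ν ξ):
  C₃H₆: 371 − 1(364.3) = 6.678
  O₂: 1965 − 4.5(364.3) = 325.6
  CO₂: 0 + 3(364.3) = 1093
  H₂O: 0 + 3(364.3) = 1093

326 mol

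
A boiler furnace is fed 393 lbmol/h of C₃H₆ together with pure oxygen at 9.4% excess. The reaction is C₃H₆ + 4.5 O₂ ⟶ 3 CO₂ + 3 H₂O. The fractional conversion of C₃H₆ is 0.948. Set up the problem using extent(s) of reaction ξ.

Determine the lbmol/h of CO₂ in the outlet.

Stoichiometric O₂ = 4.5 × 393 = 1768 lbmol/h; O₂ fed = 1768 × 1.094 = 1935 lbmol/h.
Fuel reacted = 0.948 × 393 → ξ = 372.6 lbmol/h.
Outlet (n = n₀ + ν ξ):
  C₃H₆: 393 − 1(372.6) = 20.44
  O₂: 1935 − 4.5(372.6) = 258.2
  CO₂: 0 + 3(372.6) = 1118
  H₂O: 0 + 3(372.6) = 1118

1120 lbmol/h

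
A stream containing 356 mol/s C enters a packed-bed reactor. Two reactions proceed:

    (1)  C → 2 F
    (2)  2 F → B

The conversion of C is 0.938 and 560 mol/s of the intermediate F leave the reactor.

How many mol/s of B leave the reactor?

Conversion of C: C consumed = 1ξ₁ = 0.938 × 356 → ξ₁ = 333.9 mol/s.
F balance: n_F = 0 + 2ξ₁ − 2ξ₂ = 560 → ξ₂ = (2·333.9 − 560)/2 = 53.93 mol/s.
Outlet amounts (n = n₀ + Σ ν·ξ):
  C: 356 − 1(333.9) = 22.07
  F: 0 + 2(333.9) − 2(53.93) = 560
  B: 0 + 1(53.93) = 53.93

53.9 mol/s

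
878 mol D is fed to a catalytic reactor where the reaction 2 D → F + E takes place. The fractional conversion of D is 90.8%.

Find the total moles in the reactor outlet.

D reacted = 0.908 × 878 = 797.2 mol; ν_D = −2, so ξ = 797.2/2 = 398.6 mol.
Outlet amounts (n = n₀ + ν ξ):
  D: 878 − 2(398.6) = 80.78
  F: 0 + 1(398.6) = 398.6
  E: 0 + 1(398.6) = 398.6
Total out = 80.78 + 398.6 + 398.6 = 878 mol.

878 mol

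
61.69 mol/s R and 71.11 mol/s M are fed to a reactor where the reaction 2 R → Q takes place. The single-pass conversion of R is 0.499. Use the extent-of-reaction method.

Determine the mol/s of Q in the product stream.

R reacted = 0.499 × 61.69 = 30.78 mol/s; ν_R = −2, so ξ = 30.78/2 = 15.39 mol/s.
Outlet amounts (n = n₀ + ν ξ):
  R: 61.69 − 2(15.39) = 30.91
  Q: 0 + 1(15.39) = 15.39
  M: 71.11 (inert)

15.4 mol/s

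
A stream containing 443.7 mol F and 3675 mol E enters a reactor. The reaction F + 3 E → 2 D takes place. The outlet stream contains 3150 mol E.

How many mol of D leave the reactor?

350 mol

For E: n = n₀ − 3ξ → 3150 = 3675 − 3ξ, giving ξ = 175 mol.
Outlet amounts (n = n₀ + ν ξ):
  F: 443.7 − 1(175) = 268.7
  E: 3675 − 3(175) = 3150
  D: 0 + 2(175) = 350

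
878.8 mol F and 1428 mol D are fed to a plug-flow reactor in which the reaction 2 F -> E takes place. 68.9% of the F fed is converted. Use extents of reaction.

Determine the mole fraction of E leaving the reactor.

F reacted = 0.689 × 878.8 = 605.5 mol; ν_F = −2, so ξ = 605.5/2 = 302.7 mol.
Outlet amounts (n = n₀ + ν ξ):
  F: 878.8 − 2(302.7) = 273.3
  E: 0 + 1(302.7) = 302.7
  D: 1428 (inert)
Total out = 2004 mol; y_E = 302.7 / 2004 = 0.1511.

0.151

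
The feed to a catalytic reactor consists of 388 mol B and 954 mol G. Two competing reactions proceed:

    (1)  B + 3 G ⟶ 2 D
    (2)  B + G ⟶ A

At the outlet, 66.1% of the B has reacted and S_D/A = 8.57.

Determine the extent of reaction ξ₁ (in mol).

Conversion of B: B consumed = 0.661 × 388 = 256.5 mol = 1ξ₁ + 1ξ₂.
Selectivity: 2ξ₁ / (1ξ₂) = 8.57 → ξ₁ = 4.285 ξ₂.
Substitute: (1·4.285 + 1) ξ₂ = 256.5 → ξ₂ = 48.53 mol, ξ₁ = 207.9 mol.
Outlet amounts (n = n₀ + Σ ν·ξ):
  B: 388 − 1(207.9) − 1(48.53) = 131.5
  G: 954 − 3(207.9) − 1(48.53) = 281.7
  D: 0 + 2(207.9) = 415.9
  A: 0 + 1(48.53) = 48.53

ξ₁ = 208 mol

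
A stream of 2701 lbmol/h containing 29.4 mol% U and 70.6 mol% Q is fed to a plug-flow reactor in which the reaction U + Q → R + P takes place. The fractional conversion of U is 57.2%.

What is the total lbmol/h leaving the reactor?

2700 lbmol/h

U reacted = 0.572 × 794.1 = 454.2 lbmol/h; ν_U = −1, so ξ = 454.2/1 = 454.2 lbmol/h.
Outlet amounts (n = n₀ + ν ξ):
  U: 794.1 − 1(454.2) = 339.9
  Q: 1907 − 1(454.2) = 1453
  R: 0 + 1(454.2) = 454.2
  P: 0 + 1(454.2) = 454.2
Total out = 339.9 + 1453 + 454.2 + 454.2 = 2701 lbmol/h.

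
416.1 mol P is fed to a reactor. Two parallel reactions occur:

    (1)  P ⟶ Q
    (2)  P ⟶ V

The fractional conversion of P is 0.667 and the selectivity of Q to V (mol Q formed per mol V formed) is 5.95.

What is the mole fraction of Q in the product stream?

0.571

Conversion of P: P consumed = 0.667 × 416.1 = 277.5 mol = 1ξ₁ + 1ξ₂.
Selectivity: 1ξ₁ / (1ξ₂) = 5.95 → ξ₁ = 5.95 ξ₂.
Substitute: (1·5.95 + 1) ξ₂ = 277.5 → ξ₂ = 39.93 mol, ξ₁ = 237.6 mol.
Outlet amounts (n = n₀ + Σ ν·ξ):
  P: 416.1 − 1(237.6) − 1(39.93) = 138.6
  Q: 0 + 1(237.6) = 237.6
  V: 0 + 1(39.93) = 39.93
Total out = 416.1 mol; y_Q = 237.6 / 416.1 = 0.571.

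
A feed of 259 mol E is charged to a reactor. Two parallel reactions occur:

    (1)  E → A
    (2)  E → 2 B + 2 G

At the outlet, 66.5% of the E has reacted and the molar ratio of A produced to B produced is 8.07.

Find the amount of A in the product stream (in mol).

162 mol

Conversion of E: E consumed = 0.665 × 259 = 172.2 mol = 1ξ₁ + 1ξ₂.
Selectivity: 1ξ₁ / (2ξ₂) = 8.07 → ξ₁ = 16.14 ξ₂.
Substitute: (1·16.14 + 1) ξ₂ = 172.2 → ξ₂ = 10.05 mol, ξ₁ = 162.2 mol.
Outlet amounts (n = n₀ + Σ ν·ξ):
  E: 259 − 1(162.2) − 1(10.05) = 86.76
  A: 0 + 1(162.2) = 162.2
  B: 0 + 2(10.05) = 20.1
  G: 0 + 2(10.05) = 20.1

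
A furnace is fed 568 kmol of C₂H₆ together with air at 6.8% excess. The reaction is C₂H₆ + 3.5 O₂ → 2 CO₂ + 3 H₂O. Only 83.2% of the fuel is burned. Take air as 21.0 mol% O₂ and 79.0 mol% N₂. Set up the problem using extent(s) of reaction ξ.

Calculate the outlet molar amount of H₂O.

1420 kmol

Stoichiometric O₂ = 3.5 × 568 = 1988 kmol; O₂ fed = 1988 × 1.068 = 2123 kmol.
N₂ fed = 2123 × 79/21 = 7987 kmol.
Fuel reacted = 0.832 × 568 → ξ = 472.6 kmol.
Outlet (n = n₀ + ν ξ):
  C₂H₆: 568 − 1(472.6) = 95.42
  O₂: 2123 − 3.5(472.6) = 469.2
  N₂: 7987 (inert)
  CO₂: 0 + 2(472.6) = 945.2
  H₂O: 0 + 3(472.6) = 1418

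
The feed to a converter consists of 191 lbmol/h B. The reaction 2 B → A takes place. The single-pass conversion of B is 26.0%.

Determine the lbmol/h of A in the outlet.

24.8 lbmol/h

B reacted = 0.26 × 191 = 49.66 lbmol/h; ν_B = −2, so ξ = 49.66/2 = 24.83 lbmol/h.
Outlet amounts (n = n₀ + ν ξ):
  B: 191 − 2(24.83) = 141.3
  A: 0 + 1(24.83) = 24.83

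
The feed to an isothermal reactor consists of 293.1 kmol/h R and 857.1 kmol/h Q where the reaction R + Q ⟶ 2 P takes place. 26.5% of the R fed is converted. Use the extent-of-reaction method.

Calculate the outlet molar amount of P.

155 kmol/h

R reacted = 0.265 × 293.1 = 77.67 kmol/h; ν_R = −1, so ξ = 77.67/1 = 77.67 kmol/h.
Outlet amounts (n = n₀ + ν ξ):
  R: 293.1 − 1(77.67) = 215.4
  Q: 857.1 − 1(77.67) = 779.4
  P: 0 + 2(77.67) = 155.3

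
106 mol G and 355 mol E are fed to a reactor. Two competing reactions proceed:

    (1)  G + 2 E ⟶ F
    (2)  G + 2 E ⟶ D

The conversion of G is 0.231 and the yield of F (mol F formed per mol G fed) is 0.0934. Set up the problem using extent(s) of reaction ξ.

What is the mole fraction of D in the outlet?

Yield of F: 1ξ₁ / 106 = 0.0934 → ξ₁ = 9.9 mol.
Conversion of G: 1ξ₁ + 1ξ₂ = 0.231 × 106 = 24.49 → ξ₂ = 14.59 mol.
Outlet amounts (n = n₀ + Σ ν·ξ):
  G: 106 − 1(9.9) − 1(14.59) = 81.51
  E: 355 − 2(9.9) − 2(14.59) = 306
  F: 0 + 1(9.9) = 9.9
  D: 0 + 1(14.59) = 14.59
Total out = 412 mol; y_D = 14.59 / 412 = 0.0354.

0.0354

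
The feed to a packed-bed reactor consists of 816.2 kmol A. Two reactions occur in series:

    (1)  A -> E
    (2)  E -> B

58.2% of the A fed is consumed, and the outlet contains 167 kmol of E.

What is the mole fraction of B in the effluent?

0.377

Conversion of A: A consumed = 1ξ₁ = 0.582 × 816.2 → ξ₁ = 475 kmol.
E balance: n_E = 0 + 1ξ₁ − 1ξ₂ = 167 → ξ₂ = (1·475 − 167)/1 = 308 kmol.
Outlet amounts (n = n₀ + Σ ν·ξ):
  A: 816.2 − 1(475) = 341.2
  E: 0 + 1(475) − 1(308) = 167
  B: 0 + 1(308) = 308
Total out = 816.2 kmol; y_B = 308 / 816.2 = 0.3774.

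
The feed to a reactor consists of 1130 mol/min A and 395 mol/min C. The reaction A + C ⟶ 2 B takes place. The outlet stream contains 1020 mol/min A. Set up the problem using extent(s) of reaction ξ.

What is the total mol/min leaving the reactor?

1520 mol/min

For A: n = n₀ − 1ξ → 1020 = 1130 − 1ξ, giving ξ = 110 mol/min.
Outlet amounts (n = n₀ + ν ξ):
  A: 1130 − 1(110) = 1020
  C: 395 − 1(110) = 285
  B: 0 + 2(110) = 220
Total out = 1020 + 285 + 220 = 1525 mol/min.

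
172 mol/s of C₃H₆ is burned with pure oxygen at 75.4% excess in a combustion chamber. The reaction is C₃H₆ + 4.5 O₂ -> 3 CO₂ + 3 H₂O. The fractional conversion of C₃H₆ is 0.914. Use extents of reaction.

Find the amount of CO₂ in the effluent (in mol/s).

Stoichiometric O₂ = 4.5 × 172 = 774 mol/s; O₂ fed = 774 × 1.754 = 1358 mol/s.
Fuel reacted = 0.914 × 172 → ξ = 157.2 mol/s.
Outlet (n = n₀ + ν ξ):
  C₃H₆: 172 − 1(157.2) = 14.79
  O₂: 1358 − 4.5(157.2) = 650.2
  CO₂: 0 + 3(157.2) = 471.6
  H₂O: 0 + 3(157.2) = 471.6

472 mol/s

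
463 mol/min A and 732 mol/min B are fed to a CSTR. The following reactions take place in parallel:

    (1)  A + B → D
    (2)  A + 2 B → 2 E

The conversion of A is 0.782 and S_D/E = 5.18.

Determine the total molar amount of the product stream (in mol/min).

833 mol/min

Conversion of A: A consumed = 0.782 × 463 = 362.1 mol/min = 1ξ₁ + 1ξ₂.
Selectivity: 1ξ₁ / (2ξ₂) = 5.18 → ξ₁ = 10.36 ξ₂.
Substitute: (1·10.36 + 1) ξ₂ = 362.1 → ξ₂ = 31.87 mol/min, ξ₁ = 330.2 mol/min.
Outlet amounts (n = n₀ + Σ ν·ξ):
  A: 463 − 1(330.2) − 1(31.87) = 100.9
  B: 732 − 1(330.2) − 2(31.87) = 338.1
  D: 0 + 1(330.2) = 330.2
  E: 0 + 2(31.87) = 63.74
Total out = 100.9 + 338.1 + 330.2 + 63.74 = 832.9 mol/min.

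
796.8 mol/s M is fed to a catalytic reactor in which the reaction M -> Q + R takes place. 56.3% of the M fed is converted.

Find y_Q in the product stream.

M reacted = 0.563 × 796.8 = 448.6 mol/s; ν_M = −1, so ξ = 448.6/1 = 448.6 mol/s.
Outlet amounts (n = n₀ + ν ξ):
  M: 796.8 − 1(448.6) = 348.2
  Q: 0 + 1(448.6) = 448.6
  R: 0 + 1(448.6) = 448.6
Total out = 1245 mol/s; y_Q = 448.6 / 1245 = 0.3602.

0.36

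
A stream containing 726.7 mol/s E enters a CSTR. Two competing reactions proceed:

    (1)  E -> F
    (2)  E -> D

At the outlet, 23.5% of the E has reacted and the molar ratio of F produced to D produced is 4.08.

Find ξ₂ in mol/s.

Conversion of E: E consumed = 0.235 × 726.7 = 170.8 mol/s = 1ξ₁ + 1ξ₂.
Selectivity: 1ξ₁ / (1ξ₂) = 4.08 → ξ₁ = 4.08 ξ₂.
Substitute: (1·4.08 + 1) ξ₂ = 170.8 → ξ₂ = 33.62 mol/s, ξ₁ = 137.2 mol/s.
Outlet amounts (n = n₀ + Σ ν·ξ):
  E: 726.7 − 1(137.2) − 1(33.62) = 555.9
  F: 0 + 1(137.2) = 137.2
  D: 0 + 1(33.62) = 33.62

ξ₂ = 33.6 mol/s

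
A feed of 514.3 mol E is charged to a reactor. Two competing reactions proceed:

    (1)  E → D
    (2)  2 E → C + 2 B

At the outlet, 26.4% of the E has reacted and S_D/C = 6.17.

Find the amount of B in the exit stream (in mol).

Conversion of E: E consumed = 0.264 × 514.3 = 135.8 mol = 1ξ₁ + 2ξ₂.
Selectivity: 1ξ₁ / (1ξ₂) = 6.17 → ξ₁ = 6.17 ξ₂.
Substitute: (1·6.17 + 2) ξ₂ = 135.8 → ξ₂ = 16.62 mol, ξ₁ = 102.5 mol.
Outlet amounts (n = n₀ + Σ ν·ξ):
  E: 514.3 − 1(102.5) − 2(16.62) = 378.5
  D: 0 + 1(102.5) = 102.5
  C: 0 + 1(16.62) = 16.62
  B: 0 + 2(16.62) = 33.24

33.2 mol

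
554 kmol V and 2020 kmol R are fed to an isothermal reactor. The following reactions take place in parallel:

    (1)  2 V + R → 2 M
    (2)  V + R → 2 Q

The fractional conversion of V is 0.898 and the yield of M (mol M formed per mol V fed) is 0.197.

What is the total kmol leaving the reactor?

2520 kmol

Yield of M: 2ξ₁ / 554 = 0.197 → ξ₁ = 54.57 kmol.
Conversion of V: 2ξ₁ + 1ξ₂ = 0.898 × 554 = 497.5 → ξ₂ = 388.4 kmol.
Outlet amounts (n = n₀ + Σ ν·ξ):
  V: 554 − 2(54.57) − 1(388.4) = 56.51
  R: 2020 − 1(54.57) − 1(388.4) = 1577
  M: 0 + 2(54.57) = 109.1
  Q: 0 + 2(388.4) = 776.7
Total out = 56.51 + 1577 + 109.1 + 776.7 = 2519 kmol.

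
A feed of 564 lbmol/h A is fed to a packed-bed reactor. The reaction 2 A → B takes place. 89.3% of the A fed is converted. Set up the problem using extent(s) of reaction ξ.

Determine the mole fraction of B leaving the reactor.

A reacted = 0.893 × 564 = 503.7 lbmol/h; ν_A = −2, so ξ = 503.7/2 = 251.8 lbmol/h.
Outlet amounts (n = n₀ + ν ξ):
  A: 564 − 2(251.8) = 60.35
  B: 0 + 1(251.8) = 251.8
Total out = 312.2 lbmol/h; y_B = 251.8 / 312.2 = 0.8067.

0.807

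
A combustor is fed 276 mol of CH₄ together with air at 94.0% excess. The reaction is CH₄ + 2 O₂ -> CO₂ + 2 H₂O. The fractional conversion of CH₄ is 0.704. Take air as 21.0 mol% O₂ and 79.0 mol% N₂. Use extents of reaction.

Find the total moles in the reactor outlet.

5380 mol

Stoichiometric O₂ = 2 × 276 = 552 mol; O₂ fed = 552 × 1.940 = 1071 mol.
N₂ fed = 1071 × 79/21 = 4029 mol.
Fuel reacted = 0.704 × 276 → ξ = 194.3 mol.
Outlet (n = n₀ + ν ξ):
  CH₄: 276 − 1(194.3) = 81.7
  O₂: 1071 − 2(194.3) = 682.3
  N₂: 4029 (inert)
  CO₂: 0 + 1(194.3) = 194.3
  H₂O: 0 + 2(194.3) = 388.6
Total out = 81.7 + 682.3 + 4029 + 194.3 + 388.6 = 5375 mol.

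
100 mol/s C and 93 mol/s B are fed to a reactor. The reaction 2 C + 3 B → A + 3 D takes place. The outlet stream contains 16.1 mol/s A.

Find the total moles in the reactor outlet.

For A: n = n₀ + 1ξ → 16.1 = 0 + 1ξ, giving ξ = 16.1 mol/s.
Outlet amounts (n = n₀ + ν ξ):
  C: 100 − 2(16.1) = 67.8
  B: 93 − 3(16.1) = 44.7
  A: 0 + 1(16.1) = 16.1
  D: 0 + 3(16.1) = 48.3
Total out = 67.8 + 44.7 + 16.1 + 48.3 = 176.9 mol/s.

177 mol/s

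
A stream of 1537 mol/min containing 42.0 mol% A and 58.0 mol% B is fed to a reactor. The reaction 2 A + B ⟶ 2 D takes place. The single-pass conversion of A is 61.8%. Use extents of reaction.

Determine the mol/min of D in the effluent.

A reacted = 0.618 × 645.5 = 398.9 mol/min; ν_A = −2, so ξ = 398.9/2 = 199.5 mol/min.
Outlet amounts (n = n₀ + ν ξ):
  A: 645.5 − 2(199.5) = 246.6
  B: 891.5 − 1(199.5) = 692
  D: 0 + 2(199.5) = 398.9

399 mol/min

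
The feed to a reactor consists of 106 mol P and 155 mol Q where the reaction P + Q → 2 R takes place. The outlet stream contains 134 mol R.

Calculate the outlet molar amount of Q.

For R: n = n₀ + 2ξ → 134 = 0 + 2ξ, giving ξ = 67 mol.
Outlet amounts (n = n₀ + ν ξ):
  P: 106 − 1(67) = 39
  Q: 155 − 1(67) = 88
  R: 0 + 2(67) = 134

88 mol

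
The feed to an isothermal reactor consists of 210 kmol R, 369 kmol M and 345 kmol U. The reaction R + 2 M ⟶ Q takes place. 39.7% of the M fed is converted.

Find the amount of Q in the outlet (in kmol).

73.2 kmol

M reacted = 0.397 × 369 = 146.5 kmol; ν_M = −2, so ξ = 146.5/2 = 73.25 kmol.
Outlet amounts (n = n₀ + ν ξ):
  R: 210 − 1(73.25) = 136.8
  M: 369 − 2(73.25) = 222.5
  Q: 0 + 1(73.25) = 73.25
  U: 345 (inert)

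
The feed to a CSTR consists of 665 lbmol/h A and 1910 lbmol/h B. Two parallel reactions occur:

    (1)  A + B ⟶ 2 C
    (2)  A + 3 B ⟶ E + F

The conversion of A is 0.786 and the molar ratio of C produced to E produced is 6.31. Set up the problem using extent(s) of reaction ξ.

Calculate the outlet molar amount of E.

Conversion of A: A consumed = 0.786 × 665 = 522.7 lbmol/h = 1ξ₁ + 1ξ₂.
Selectivity: 2ξ₁ / (1ξ₂) = 6.31 → ξ₁ = 3.155 ξ₂.
Substitute: (1·3.155 + 1) ξ₂ = 522.7 → ξ₂ = 125.8 lbmol/h, ξ₁ = 396.9 lbmol/h.
Outlet amounts (n = n₀ + Σ ν·ξ):
  A: 665 − 1(396.9) − 1(125.8) = 142.3
  B: 1910 − 1(396.9) − 3(125.8) = 1136
  C: 0 + 2(396.9) = 793.8
  E: 0 + 1(125.8) = 125.8
  F: 0 + 1(125.8) = 125.8

126 lbmol/h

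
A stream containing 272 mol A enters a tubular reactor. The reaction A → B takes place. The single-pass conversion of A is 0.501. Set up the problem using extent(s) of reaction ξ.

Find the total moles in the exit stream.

A reacted = 0.501 × 272 = 136.3 mol; ν_A = −1, so ξ = 136.3/1 = 136.3 mol.
Outlet amounts (n = n₀ + ν ξ):
  A: 272 − 1(136.3) = 135.7
  B: 0 + 1(136.3) = 136.3
Total out = 135.7 + 136.3 = 272 mol.

272 mol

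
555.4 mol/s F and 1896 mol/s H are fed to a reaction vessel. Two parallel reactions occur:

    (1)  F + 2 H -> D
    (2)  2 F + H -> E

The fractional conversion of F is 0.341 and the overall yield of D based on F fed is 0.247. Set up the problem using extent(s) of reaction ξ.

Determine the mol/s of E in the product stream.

Yield of D: 1ξ₁ / 555.4 = 0.247 → ξ₁ = 137.2 mol/s.
Conversion of F: 1ξ₁ + 2ξ₂ = 0.341 × 555.4 = 189.4 → ξ₂ = 26.1 mol/s.
Outlet amounts (n = n₀ + Σ ν·ξ):
  F: 555.4 − 1(137.2) − 2(26.1) = 366
  H: 1896 − 2(137.2) − 1(26.1) = 1596
  D: 0 + 1(137.2) = 137.2
  E: 0 + 1(26.1) = 26.1

26.1 mol/s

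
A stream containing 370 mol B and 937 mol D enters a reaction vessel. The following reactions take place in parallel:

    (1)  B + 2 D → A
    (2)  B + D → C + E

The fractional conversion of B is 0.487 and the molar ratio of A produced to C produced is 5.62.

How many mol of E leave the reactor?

27.2 mol

Conversion of B: B consumed = 0.487 × 370 = 180.2 mol = 1ξ₁ + 1ξ₂.
Selectivity: 1ξ₁ / (1ξ₂) = 5.62 → ξ₁ = 5.62 ξ₂.
Substitute: (1·5.62 + 1) ξ₂ = 180.2 → ξ₂ = 27.22 mol, ξ₁ = 153 mol.
Outlet amounts (n = n₀ + Σ ν·ξ):
  B: 370 − 1(153) − 1(27.22) = 189.8
  D: 937 − 2(153) − 1(27.22) = 603.8
  A: 0 + 1(153) = 153
  C: 0 + 1(27.22) = 27.22
  E: 0 + 1(27.22) = 27.22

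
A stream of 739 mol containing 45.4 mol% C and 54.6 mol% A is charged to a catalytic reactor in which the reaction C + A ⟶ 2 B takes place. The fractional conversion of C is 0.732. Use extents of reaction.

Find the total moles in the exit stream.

C reacted = 0.732 × 335.5 = 245.6 mol; ν_C = −1, so ξ = 245.6/1 = 245.6 mol.
Outlet amounts (n = n₀ + ν ξ):
  C: 335.5 − 1(245.6) = 89.92
  A: 403.5 − 1(245.6) = 157.9
  B: 0 + 2(245.6) = 491.2
Total out = 89.92 + 157.9 + 491.2 = 739 mol.

739 mol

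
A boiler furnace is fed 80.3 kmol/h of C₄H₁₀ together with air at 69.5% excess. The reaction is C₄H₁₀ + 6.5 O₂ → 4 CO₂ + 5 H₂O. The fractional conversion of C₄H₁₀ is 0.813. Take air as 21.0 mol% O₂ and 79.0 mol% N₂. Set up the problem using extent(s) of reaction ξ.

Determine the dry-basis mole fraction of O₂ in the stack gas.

Stoichiometric O₂ = 6.5 × 80.3 = 521.9 kmol/h; O₂ fed = 521.9 × 1.695 = 884.7 kmol/h.
N₂ fed = 884.7 × 79/21 = 3328 kmol/h.
Fuel reacted = 0.813 × 80.3 → ξ = 65.28 kmol/h.
Outlet (n = n₀ + ν ξ):
  C₄H₁₀: 80.3 − 1(65.28) = 15.02
  O₂: 884.7 − 6.5(65.28) = 460.4
  N₂: 3328 (inert)
  CO₂: 0 + 4(65.28) = 261.1
  H₂O: 0 + 5(65.28) = 326.4
Dry total = 4065 kmol/h; y_O₂ (dry) = 460.4 / 4065 = 0.1133.

0.113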